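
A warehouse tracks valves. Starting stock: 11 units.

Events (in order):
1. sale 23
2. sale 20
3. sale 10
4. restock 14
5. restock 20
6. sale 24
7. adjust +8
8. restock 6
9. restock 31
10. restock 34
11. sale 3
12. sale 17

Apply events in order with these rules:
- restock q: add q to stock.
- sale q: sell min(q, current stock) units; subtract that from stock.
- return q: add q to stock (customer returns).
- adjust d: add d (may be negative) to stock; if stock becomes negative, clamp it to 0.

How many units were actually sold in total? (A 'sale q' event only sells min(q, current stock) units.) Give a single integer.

Answer: 55

Derivation:
Processing events:
Start: stock = 11
  Event 1 (sale 23): sell min(23,11)=11. stock: 11 - 11 = 0. total_sold = 11
  Event 2 (sale 20): sell min(20,0)=0. stock: 0 - 0 = 0. total_sold = 11
  Event 3 (sale 10): sell min(10,0)=0. stock: 0 - 0 = 0. total_sold = 11
  Event 4 (restock 14): 0 + 14 = 14
  Event 5 (restock 20): 14 + 20 = 34
  Event 6 (sale 24): sell min(24,34)=24. stock: 34 - 24 = 10. total_sold = 35
  Event 7 (adjust +8): 10 + 8 = 18
  Event 8 (restock 6): 18 + 6 = 24
  Event 9 (restock 31): 24 + 31 = 55
  Event 10 (restock 34): 55 + 34 = 89
  Event 11 (sale 3): sell min(3,89)=3. stock: 89 - 3 = 86. total_sold = 38
  Event 12 (sale 17): sell min(17,86)=17. stock: 86 - 17 = 69. total_sold = 55
Final: stock = 69, total_sold = 55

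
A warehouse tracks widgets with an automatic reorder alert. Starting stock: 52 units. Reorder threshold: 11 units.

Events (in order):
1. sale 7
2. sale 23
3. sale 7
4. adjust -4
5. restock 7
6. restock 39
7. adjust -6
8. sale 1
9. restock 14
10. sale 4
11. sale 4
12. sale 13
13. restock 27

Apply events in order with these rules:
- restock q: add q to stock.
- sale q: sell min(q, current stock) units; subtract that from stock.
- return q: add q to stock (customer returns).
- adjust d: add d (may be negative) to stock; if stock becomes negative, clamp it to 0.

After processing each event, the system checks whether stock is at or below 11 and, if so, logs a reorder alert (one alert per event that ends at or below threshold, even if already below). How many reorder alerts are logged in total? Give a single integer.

Processing events:
Start: stock = 52
  Event 1 (sale 7): sell min(7,52)=7. stock: 52 - 7 = 45. total_sold = 7
  Event 2 (sale 23): sell min(23,45)=23. stock: 45 - 23 = 22. total_sold = 30
  Event 3 (sale 7): sell min(7,22)=7. stock: 22 - 7 = 15. total_sold = 37
  Event 4 (adjust -4): 15 + -4 = 11
  Event 5 (restock 7): 11 + 7 = 18
  Event 6 (restock 39): 18 + 39 = 57
  Event 7 (adjust -6): 57 + -6 = 51
  Event 8 (sale 1): sell min(1,51)=1. stock: 51 - 1 = 50. total_sold = 38
  Event 9 (restock 14): 50 + 14 = 64
  Event 10 (sale 4): sell min(4,64)=4. stock: 64 - 4 = 60. total_sold = 42
  Event 11 (sale 4): sell min(4,60)=4. stock: 60 - 4 = 56. total_sold = 46
  Event 12 (sale 13): sell min(13,56)=13. stock: 56 - 13 = 43. total_sold = 59
  Event 13 (restock 27): 43 + 27 = 70
Final: stock = 70, total_sold = 59

Checking against threshold 11:
  After event 1: stock=45 > 11
  After event 2: stock=22 > 11
  After event 3: stock=15 > 11
  After event 4: stock=11 <= 11 -> ALERT
  After event 5: stock=18 > 11
  After event 6: stock=57 > 11
  After event 7: stock=51 > 11
  After event 8: stock=50 > 11
  After event 9: stock=64 > 11
  After event 10: stock=60 > 11
  After event 11: stock=56 > 11
  After event 12: stock=43 > 11
  After event 13: stock=70 > 11
Alert events: [4]. Count = 1

Answer: 1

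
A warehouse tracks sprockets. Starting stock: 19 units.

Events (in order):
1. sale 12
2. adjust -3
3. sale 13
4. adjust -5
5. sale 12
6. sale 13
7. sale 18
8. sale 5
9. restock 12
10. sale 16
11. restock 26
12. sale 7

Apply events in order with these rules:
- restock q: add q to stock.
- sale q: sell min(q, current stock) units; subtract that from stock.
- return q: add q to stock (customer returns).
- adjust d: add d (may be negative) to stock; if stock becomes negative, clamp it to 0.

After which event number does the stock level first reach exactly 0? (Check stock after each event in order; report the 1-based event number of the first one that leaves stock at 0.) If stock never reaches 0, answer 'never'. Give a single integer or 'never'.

Processing events:
Start: stock = 19
  Event 1 (sale 12): sell min(12,19)=12. stock: 19 - 12 = 7. total_sold = 12
  Event 2 (adjust -3): 7 + -3 = 4
  Event 3 (sale 13): sell min(13,4)=4. stock: 4 - 4 = 0. total_sold = 16
  Event 4 (adjust -5): 0 + -5 = 0 (clamped to 0)
  Event 5 (sale 12): sell min(12,0)=0. stock: 0 - 0 = 0. total_sold = 16
  Event 6 (sale 13): sell min(13,0)=0. stock: 0 - 0 = 0. total_sold = 16
  Event 7 (sale 18): sell min(18,0)=0. stock: 0 - 0 = 0. total_sold = 16
  Event 8 (sale 5): sell min(5,0)=0. stock: 0 - 0 = 0. total_sold = 16
  Event 9 (restock 12): 0 + 12 = 12
  Event 10 (sale 16): sell min(16,12)=12. stock: 12 - 12 = 0. total_sold = 28
  Event 11 (restock 26): 0 + 26 = 26
  Event 12 (sale 7): sell min(7,26)=7. stock: 26 - 7 = 19. total_sold = 35
Final: stock = 19, total_sold = 35

First zero at event 3.

Answer: 3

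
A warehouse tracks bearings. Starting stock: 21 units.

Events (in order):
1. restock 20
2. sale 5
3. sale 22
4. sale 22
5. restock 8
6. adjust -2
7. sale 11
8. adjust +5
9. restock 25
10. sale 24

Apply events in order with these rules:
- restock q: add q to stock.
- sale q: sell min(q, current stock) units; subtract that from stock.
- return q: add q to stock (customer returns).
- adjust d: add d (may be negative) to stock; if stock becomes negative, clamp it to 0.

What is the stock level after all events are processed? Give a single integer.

Answer: 6

Derivation:
Processing events:
Start: stock = 21
  Event 1 (restock 20): 21 + 20 = 41
  Event 2 (sale 5): sell min(5,41)=5. stock: 41 - 5 = 36. total_sold = 5
  Event 3 (sale 22): sell min(22,36)=22. stock: 36 - 22 = 14. total_sold = 27
  Event 4 (sale 22): sell min(22,14)=14. stock: 14 - 14 = 0. total_sold = 41
  Event 5 (restock 8): 0 + 8 = 8
  Event 6 (adjust -2): 8 + -2 = 6
  Event 7 (sale 11): sell min(11,6)=6. stock: 6 - 6 = 0. total_sold = 47
  Event 8 (adjust +5): 0 + 5 = 5
  Event 9 (restock 25): 5 + 25 = 30
  Event 10 (sale 24): sell min(24,30)=24. stock: 30 - 24 = 6. total_sold = 71
Final: stock = 6, total_sold = 71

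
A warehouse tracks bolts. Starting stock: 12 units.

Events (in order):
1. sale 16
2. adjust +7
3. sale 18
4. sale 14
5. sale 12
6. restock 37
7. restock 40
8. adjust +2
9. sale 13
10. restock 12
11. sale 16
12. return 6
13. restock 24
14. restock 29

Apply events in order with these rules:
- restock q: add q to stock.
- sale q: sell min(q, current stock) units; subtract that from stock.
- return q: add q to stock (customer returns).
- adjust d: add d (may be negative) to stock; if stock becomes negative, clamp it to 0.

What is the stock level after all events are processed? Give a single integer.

Answer: 121

Derivation:
Processing events:
Start: stock = 12
  Event 1 (sale 16): sell min(16,12)=12. stock: 12 - 12 = 0. total_sold = 12
  Event 2 (adjust +7): 0 + 7 = 7
  Event 3 (sale 18): sell min(18,7)=7. stock: 7 - 7 = 0. total_sold = 19
  Event 4 (sale 14): sell min(14,0)=0. stock: 0 - 0 = 0. total_sold = 19
  Event 5 (sale 12): sell min(12,0)=0. stock: 0 - 0 = 0. total_sold = 19
  Event 6 (restock 37): 0 + 37 = 37
  Event 7 (restock 40): 37 + 40 = 77
  Event 8 (adjust +2): 77 + 2 = 79
  Event 9 (sale 13): sell min(13,79)=13. stock: 79 - 13 = 66. total_sold = 32
  Event 10 (restock 12): 66 + 12 = 78
  Event 11 (sale 16): sell min(16,78)=16. stock: 78 - 16 = 62. total_sold = 48
  Event 12 (return 6): 62 + 6 = 68
  Event 13 (restock 24): 68 + 24 = 92
  Event 14 (restock 29): 92 + 29 = 121
Final: stock = 121, total_sold = 48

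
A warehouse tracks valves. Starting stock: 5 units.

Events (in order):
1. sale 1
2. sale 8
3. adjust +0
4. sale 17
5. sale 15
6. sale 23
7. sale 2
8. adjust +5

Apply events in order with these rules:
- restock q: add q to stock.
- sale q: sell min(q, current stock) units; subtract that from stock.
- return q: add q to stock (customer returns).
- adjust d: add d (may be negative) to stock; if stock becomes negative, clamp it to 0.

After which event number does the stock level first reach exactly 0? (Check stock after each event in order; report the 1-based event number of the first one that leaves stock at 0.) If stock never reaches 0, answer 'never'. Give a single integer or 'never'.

Processing events:
Start: stock = 5
  Event 1 (sale 1): sell min(1,5)=1. stock: 5 - 1 = 4. total_sold = 1
  Event 2 (sale 8): sell min(8,4)=4. stock: 4 - 4 = 0. total_sold = 5
  Event 3 (adjust +0): 0 + 0 = 0
  Event 4 (sale 17): sell min(17,0)=0. stock: 0 - 0 = 0. total_sold = 5
  Event 5 (sale 15): sell min(15,0)=0. stock: 0 - 0 = 0. total_sold = 5
  Event 6 (sale 23): sell min(23,0)=0. stock: 0 - 0 = 0. total_sold = 5
  Event 7 (sale 2): sell min(2,0)=0. stock: 0 - 0 = 0. total_sold = 5
  Event 8 (adjust +5): 0 + 5 = 5
Final: stock = 5, total_sold = 5

First zero at event 2.

Answer: 2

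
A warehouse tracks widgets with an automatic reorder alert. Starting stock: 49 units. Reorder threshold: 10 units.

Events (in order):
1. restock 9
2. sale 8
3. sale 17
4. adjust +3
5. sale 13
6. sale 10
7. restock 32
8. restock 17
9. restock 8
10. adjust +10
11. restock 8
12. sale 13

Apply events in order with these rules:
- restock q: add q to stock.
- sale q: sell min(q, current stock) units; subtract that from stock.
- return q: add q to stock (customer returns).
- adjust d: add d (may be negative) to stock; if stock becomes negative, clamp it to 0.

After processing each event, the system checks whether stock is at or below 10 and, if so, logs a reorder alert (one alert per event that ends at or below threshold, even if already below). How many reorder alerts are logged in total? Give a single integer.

Processing events:
Start: stock = 49
  Event 1 (restock 9): 49 + 9 = 58
  Event 2 (sale 8): sell min(8,58)=8. stock: 58 - 8 = 50. total_sold = 8
  Event 3 (sale 17): sell min(17,50)=17. stock: 50 - 17 = 33. total_sold = 25
  Event 4 (adjust +3): 33 + 3 = 36
  Event 5 (sale 13): sell min(13,36)=13. stock: 36 - 13 = 23. total_sold = 38
  Event 6 (sale 10): sell min(10,23)=10. stock: 23 - 10 = 13. total_sold = 48
  Event 7 (restock 32): 13 + 32 = 45
  Event 8 (restock 17): 45 + 17 = 62
  Event 9 (restock 8): 62 + 8 = 70
  Event 10 (adjust +10): 70 + 10 = 80
  Event 11 (restock 8): 80 + 8 = 88
  Event 12 (sale 13): sell min(13,88)=13. stock: 88 - 13 = 75. total_sold = 61
Final: stock = 75, total_sold = 61

Checking against threshold 10:
  After event 1: stock=58 > 10
  After event 2: stock=50 > 10
  After event 3: stock=33 > 10
  After event 4: stock=36 > 10
  After event 5: stock=23 > 10
  After event 6: stock=13 > 10
  After event 7: stock=45 > 10
  After event 8: stock=62 > 10
  After event 9: stock=70 > 10
  After event 10: stock=80 > 10
  After event 11: stock=88 > 10
  After event 12: stock=75 > 10
Alert events: []. Count = 0

Answer: 0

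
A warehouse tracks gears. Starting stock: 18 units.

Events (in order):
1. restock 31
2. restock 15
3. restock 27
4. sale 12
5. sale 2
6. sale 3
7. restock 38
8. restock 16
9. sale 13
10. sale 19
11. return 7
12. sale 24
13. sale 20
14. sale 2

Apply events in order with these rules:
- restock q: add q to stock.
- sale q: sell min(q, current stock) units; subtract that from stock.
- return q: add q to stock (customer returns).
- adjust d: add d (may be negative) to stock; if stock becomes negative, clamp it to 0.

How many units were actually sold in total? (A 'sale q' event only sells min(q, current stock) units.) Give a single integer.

Answer: 95

Derivation:
Processing events:
Start: stock = 18
  Event 1 (restock 31): 18 + 31 = 49
  Event 2 (restock 15): 49 + 15 = 64
  Event 3 (restock 27): 64 + 27 = 91
  Event 4 (sale 12): sell min(12,91)=12. stock: 91 - 12 = 79. total_sold = 12
  Event 5 (sale 2): sell min(2,79)=2. stock: 79 - 2 = 77. total_sold = 14
  Event 6 (sale 3): sell min(3,77)=3. stock: 77 - 3 = 74. total_sold = 17
  Event 7 (restock 38): 74 + 38 = 112
  Event 8 (restock 16): 112 + 16 = 128
  Event 9 (sale 13): sell min(13,128)=13. stock: 128 - 13 = 115. total_sold = 30
  Event 10 (sale 19): sell min(19,115)=19. stock: 115 - 19 = 96. total_sold = 49
  Event 11 (return 7): 96 + 7 = 103
  Event 12 (sale 24): sell min(24,103)=24. stock: 103 - 24 = 79. total_sold = 73
  Event 13 (sale 20): sell min(20,79)=20. stock: 79 - 20 = 59. total_sold = 93
  Event 14 (sale 2): sell min(2,59)=2. stock: 59 - 2 = 57. total_sold = 95
Final: stock = 57, total_sold = 95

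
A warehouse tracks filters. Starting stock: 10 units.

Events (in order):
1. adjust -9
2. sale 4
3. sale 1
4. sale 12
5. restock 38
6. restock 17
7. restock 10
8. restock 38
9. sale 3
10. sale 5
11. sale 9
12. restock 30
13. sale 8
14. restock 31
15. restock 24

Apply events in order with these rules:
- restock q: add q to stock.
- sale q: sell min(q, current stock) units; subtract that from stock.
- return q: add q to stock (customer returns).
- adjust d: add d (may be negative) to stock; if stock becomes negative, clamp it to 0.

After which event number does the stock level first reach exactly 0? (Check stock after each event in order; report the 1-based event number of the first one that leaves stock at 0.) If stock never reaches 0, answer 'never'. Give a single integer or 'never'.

Answer: 2

Derivation:
Processing events:
Start: stock = 10
  Event 1 (adjust -9): 10 + -9 = 1
  Event 2 (sale 4): sell min(4,1)=1. stock: 1 - 1 = 0. total_sold = 1
  Event 3 (sale 1): sell min(1,0)=0. stock: 0 - 0 = 0. total_sold = 1
  Event 4 (sale 12): sell min(12,0)=0. stock: 0 - 0 = 0. total_sold = 1
  Event 5 (restock 38): 0 + 38 = 38
  Event 6 (restock 17): 38 + 17 = 55
  Event 7 (restock 10): 55 + 10 = 65
  Event 8 (restock 38): 65 + 38 = 103
  Event 9 (sale 3): sell min(3,103)=3. stock: 103 - 3 = 100. total_sold = 4
  Event 10 (sale 5): sell min(5,100)=5. stock: 100 - 5 = 95. total_sold = 9
  Event 11 (sale 9): sell min(9,95)=9. stock: 95 - 9 = 86. total_sold = 18
  Event 12 (restock 30): 86 + 30 = 116
  Event 13 (sale 8): sell min(8,116)=8. stock: 116 - 8 = 108. total_sold = 26
  Event 14 (restock 31): 108 + 31 = 139
  Event 15 (restock 24): 139 + 24 = 163
Final: stock = 163, total_sold = 26

First zero at event 2.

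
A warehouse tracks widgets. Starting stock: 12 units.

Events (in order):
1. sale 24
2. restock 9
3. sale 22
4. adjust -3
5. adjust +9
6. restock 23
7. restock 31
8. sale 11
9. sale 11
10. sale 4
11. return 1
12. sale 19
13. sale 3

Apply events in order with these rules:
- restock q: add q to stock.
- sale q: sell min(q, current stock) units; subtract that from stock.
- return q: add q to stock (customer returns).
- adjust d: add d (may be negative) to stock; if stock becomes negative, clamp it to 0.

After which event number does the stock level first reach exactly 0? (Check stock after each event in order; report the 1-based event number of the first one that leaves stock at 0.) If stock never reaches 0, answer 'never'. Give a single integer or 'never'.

Processing events:
Start: stock = 12
  Event 1 (sale 24): sell min(24,12)=12. stock: 12 - 12 = 0. total_sold = 12
  Event 2 (restock 9): 0 + 9 = 9
  Event 3 (sale 22): sell min(22,9)=9. stock: 9 - 9 = 0. total_sold = 21
  Event 4 (adjust -3): 0 + -3 = 0 (clamped to 0)
  Event 5 (adjust +9): 0 + 9 = 9
  Event 6 (restock 23): 9 + 23 = 32
  Event 7 (restock 31): 32 + 31 = 63
  Event 8 (sale 11): sell min(11,63)=11. stock: 63 - 11 = 52. total_sold = 32
  Event 9 (sale 11): sell min(11,52)=11. stock: 52 - 11 = 41. total_sold = 43
  Event 10 (sale 4): sell min(4,41)=4. stock: 41 - 4 = 37. total_sold = 47
  Event 11 (return 1): 37 + 1 = 38
  Event 12 (sale 19): sell min(19,38)=19. stock: 38 - 19 = 19. total_sold = 66
  Event 13 (sale 3): sell min(3,19)=3. stock: 19 - 3 = 16. total_sold = 69
Final: stock = 16, total_sold = 69

First zero at event 1.

Answer: 1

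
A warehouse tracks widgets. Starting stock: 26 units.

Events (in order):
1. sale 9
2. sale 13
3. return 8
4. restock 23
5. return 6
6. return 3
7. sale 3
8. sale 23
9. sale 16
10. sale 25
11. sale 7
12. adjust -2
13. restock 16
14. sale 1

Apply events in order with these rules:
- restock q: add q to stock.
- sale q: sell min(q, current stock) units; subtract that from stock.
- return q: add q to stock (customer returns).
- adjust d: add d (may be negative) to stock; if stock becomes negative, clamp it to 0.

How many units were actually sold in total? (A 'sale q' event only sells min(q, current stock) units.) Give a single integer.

Processing events:
Start: stock = 26
  Event 1 (sale 9): sell min(9,26)=9. stock: 26 - 9 = 17. total_sold = 9
  Event 2 (sale 13): sell min(13,17)=13. stock: 17 - 13 = 4. total_sold = 22
  Event 3 (return 8): 4 + 8 = 12
  Event 4 (restock 23): 12 + 23 = 35
  Event 5 (return 6): 35 + 6 = 41
  Event 6 (return 3): 41 + 3 = 44
  Event 7 (sale 3): sell min(3,44)=3. stock: 44 - 3 = 41. total_sold = 25
  Event 8 (sale 23): sell min(23,41)=23. stock: 41 - 23 = 18. total_sold = 48
  Event 9 (sale 16): sell min(16,18)=16. stock: 18 - 16 = 2. total_sold = 64
  Event 10 (sale 25): sell min(25,2)=2. stock: 2 - 2 = 0. total_sold = 66
  Event 11 (sale 7): sell min(7,0)=0. stock: 0 - 0 = 0. total_sold = 66
  Event 12 (adjust -2): 0 + -2 = 0 (clamped to 0)
  Event 13 (restock 16): 0 + 16 = 16
  Event 14 (sale 1): sell min(1,16)=1. stock: 16 - 1 = 15. total_sold = 67
Final: stock = 15, total_sold = 67

Answer: 67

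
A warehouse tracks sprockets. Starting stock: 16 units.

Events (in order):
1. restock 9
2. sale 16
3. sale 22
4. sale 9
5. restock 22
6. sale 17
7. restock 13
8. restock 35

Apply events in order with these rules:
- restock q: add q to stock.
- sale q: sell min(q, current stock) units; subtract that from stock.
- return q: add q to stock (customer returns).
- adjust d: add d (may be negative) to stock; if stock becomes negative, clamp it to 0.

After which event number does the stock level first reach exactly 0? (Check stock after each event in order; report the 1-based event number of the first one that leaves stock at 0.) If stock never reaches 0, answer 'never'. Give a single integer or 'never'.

Processing events:
Start: stock = 16
  Event 1 (restock 9): 16 + 9 = 25
  Event 2 (sale 16): sell min(16,25)=16. stock: 25 - 16 = 9. total_sold = 16
  Event 3 (sale 22): sell min(22,9)=9. stock: 9 - 9 = 0. total_sold = 25
  Event 4 (sale 9): sell min(9,0)=0. stock: 0 - 0 = 0. total_sold = 25
  Event 5 (restock 22): 0 + 22 = 22
  Event 6 (sale 17): sell min(17,22)=17. stock: 22 - 17 = 5. total_sold = 42
  Event 7 (restock 13): 5 + 13 = 18
  Event 8 (restock 35): 18 + 35 = 53
Final: stock = 53, total_sold = 42

First zero at event 3.

Answer: 3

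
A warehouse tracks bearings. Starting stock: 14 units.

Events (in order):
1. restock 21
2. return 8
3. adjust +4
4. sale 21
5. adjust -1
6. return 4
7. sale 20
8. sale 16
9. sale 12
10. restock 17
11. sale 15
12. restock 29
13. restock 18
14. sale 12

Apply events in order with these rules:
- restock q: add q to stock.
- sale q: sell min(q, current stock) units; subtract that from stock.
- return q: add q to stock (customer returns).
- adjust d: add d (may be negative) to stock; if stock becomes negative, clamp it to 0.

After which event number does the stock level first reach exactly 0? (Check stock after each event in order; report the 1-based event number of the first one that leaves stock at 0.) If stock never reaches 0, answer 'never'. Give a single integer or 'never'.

Processing events:
Start: stock = 14
  Event 1 (restock 21): 14 + 21 = 35
  Event 2 (return 8): 35 + 8 = 43
  Event 3 (adjust +4): 43 + 4 = 47
  Event 4 (sale 21): sell min(21,47)=21. stock: 47 - 21 = 26. total_sold = 21
  Event 5 (adjust -1): 26 + -1 = 25
  Event 6 (return 4): 25 + 4 = 29
  Event 7 (sale 20): sell min(20,29)=20. stock: 29 - 20 = 9. total_sold = 41
  Event 8 (sale 16): sell min(16,9)=9. stock: 9 - 9 = 0. total_sold = 50
  Event 9 (sale 12): sell min(12,0)=0. stock: 0 - 0 = 0. total_sold = 50
  Event 10 (restock 17): 0 + 17 = 17
  Event 11 (sale 15): sell min(15,17)=15. stock: 17 - 15 = 2. total_sold = 65
  Event 12 (restock 29): 2 + 29 = 31
  Event 13 (restock 18): 31 + 18 = 49
  Event 14 (sale 12): sell min(12,49)=12. stock: 49 - 12 = 37. total_sold = 77
Final: stock = 37, total_sold = 77

First zero at event 8.

Answer: 8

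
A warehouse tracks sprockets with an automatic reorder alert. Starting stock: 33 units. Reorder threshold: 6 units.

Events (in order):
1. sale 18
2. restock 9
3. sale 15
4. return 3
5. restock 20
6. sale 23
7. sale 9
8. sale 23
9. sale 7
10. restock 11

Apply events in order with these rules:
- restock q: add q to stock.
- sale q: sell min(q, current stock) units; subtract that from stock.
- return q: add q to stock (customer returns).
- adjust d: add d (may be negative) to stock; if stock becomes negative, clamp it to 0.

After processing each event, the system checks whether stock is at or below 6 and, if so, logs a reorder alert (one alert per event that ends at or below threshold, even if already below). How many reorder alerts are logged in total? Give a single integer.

Answer: 3

Derivation:
Processing events:
Start: stock = 33
  Event 1 (sale 18): sell min(18,33)=18. stock: 33 - 18 = 15. total_sold = 18
  Event 2 (restock 9): 15 + 9 = 24
  Event 3 (sale 15): sell min(15,24)=15. stock: 24 - 15 = 9. total_sold = 33
  Event 4 (return 3): 9 + 3 = 12
  Event 5 (restock 20): 12 + 20 = 32
  Event 6 (sale 23): sell min(23,32)=23. stock: 32 - 23 = 9. total_sold = 56
  Event 7 (sale 9): sell min(9,9)=9. stock: 9 - 9 = 0. total_sold = 65
  Event 8 (sale 23): sell min(23,0)=0. stock: 0 - 0 = 0. total_sold = 65
  Event 9 (sale 7): sell min(7,0)=0. stock: 0 - 0 = 0. total_sold = 65
  Event 10 (restock 11): 0 + 11 = 11
Final: stock = 11, total_sold = 65

Checking against threshold 6:
  After event 1: stock=15 > 6
  After event 2: stock=24 > 6
  After event 3: stock=9 > 6
  After event 4: stock=12 > 6
  After event 5: stock=32 > 6
  After event 6: stock=9 > 6
  After event 7: stock=0 <= 6 -> ALERT
  After event 8: stock=0 <= 6 -> ALERT
  After event 9: stock=0 <= 6 -> ALERT
  After event 10: stock=11 > 6
Alert events: [7, 8, 9]. Count = 3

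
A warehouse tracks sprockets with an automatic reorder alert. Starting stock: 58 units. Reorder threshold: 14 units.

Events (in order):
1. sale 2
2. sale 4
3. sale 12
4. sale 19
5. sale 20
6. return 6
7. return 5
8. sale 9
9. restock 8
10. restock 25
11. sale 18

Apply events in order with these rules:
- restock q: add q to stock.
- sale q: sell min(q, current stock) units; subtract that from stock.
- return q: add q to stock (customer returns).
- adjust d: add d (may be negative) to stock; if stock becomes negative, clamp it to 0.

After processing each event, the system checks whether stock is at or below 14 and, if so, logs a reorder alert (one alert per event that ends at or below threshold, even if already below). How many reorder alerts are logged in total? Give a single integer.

Processing events:
Start: stock = 58
  Event 1 (sale 2): sell min(2,58)=2. stock: 58 - 2 = 56. total_sold = 2
  Event 2 (sale 4): sell min(4,56)=4. stock: 56 - 4 = 52. total_sold = 6
  Event 3 (sale 12): sell min(12,52)=12. stock: 52 - 12 = 40. total_sold = 18
  Event 4 (sale 19): sell min(19,40)=19. stock: 40 - 19 = 21. total_sold = 37
  Event 5 (sale 20): sell min(20,21)=20. stock: 21 - 20 = 1. total_sold = 57
  Event 6 (return 6): 1 + 6 = 7
  Event 7 (return 5): 7 + 5 = 12
  Event 8 (sale 9): sell min(9,12)=9. stock: 12 - 9 = 3. total_sold = 66
  Event 9 (restock 8): 3 + 8 = 11
  Event 10 (restock 25): 11 + 25 = 36
  Event 11 (sale 18): sell min(18,36)=18. stock: 36 - 18 = 18. total_sold = 84
Final: stock = 18, total_sold = 84

Checking against threshold 14:
  After event 1: stock=56 > 14
  After event 2: stock=52 > 14
  After event 3: stock=40 > 14
  After event 4: stock=21 > 14
  After event 5: stock=1 <= 14 -> ALERT
  After event 6: stock=7 <= 14 -> ALERT
  After event 7: stock=12 <= 14 -> ALERT
  After event 8: stock=3 <= 14 -> ALERT
  After event 9: stock=11 <= 14 -> ALERT
  After event 10: stock=36 > 14
  After event 11: stock=18 > 14
Alert events: [5, 6, 7, 8, 9]. Count = 5

Answer: 5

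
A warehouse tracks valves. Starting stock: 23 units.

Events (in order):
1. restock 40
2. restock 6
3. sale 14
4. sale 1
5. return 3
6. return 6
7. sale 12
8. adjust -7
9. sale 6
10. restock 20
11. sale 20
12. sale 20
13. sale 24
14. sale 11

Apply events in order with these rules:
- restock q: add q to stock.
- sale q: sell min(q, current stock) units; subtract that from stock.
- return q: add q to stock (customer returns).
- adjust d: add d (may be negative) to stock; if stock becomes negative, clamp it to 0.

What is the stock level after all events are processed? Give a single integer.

Processing events:
Start: stock = 23
  Event 1 (restock 40): 23 + 40 = 63
  Event 2 (restock 6): 63 + 6 = 69
  Event 3 (sale 14): sell min(14,69)=14. stock: 69 - 14 = 55. total_sold = 14
  Event 4 (sale 1): sell min(1,55)=1. stock: 55 - 1 = 54. total_sold = 15
  Event 5 (return 3): 54 + 3 = 57
  Event 6 (return 6): 57 + 6 = 63
  Event 7 (sale 12): sell min(12,63)=12. stock: 63 - 12 = 51. total_sold = 27
  Event 8 (adjust -7): 51 + -7 = 44
  Event 9 (sale 6): sell min(6,44)=6. stock: 44 - 6 = 38. total_sold = 33
  Event 10 (restock 20): 38 + 20 = 58
  Event 11 (sale 20): sell min(20,58)=20. stock: 58 - 20 = 38. total_sold = 53
  Event 12 (sale 20): sell min(20,38)=20. stock: 38 - 20 = 18. total_sold = 73
  Event 13 (sale 24): sell min(24,18)=18. stock: 18 - 18 = 0. total_sold = 91
  Event 14 (sale 11): sell min(11,0)=0. stock: 0 - 0 = 0. total_sold = 91
Final: stock = 0, total_sold = 91

Answer: 0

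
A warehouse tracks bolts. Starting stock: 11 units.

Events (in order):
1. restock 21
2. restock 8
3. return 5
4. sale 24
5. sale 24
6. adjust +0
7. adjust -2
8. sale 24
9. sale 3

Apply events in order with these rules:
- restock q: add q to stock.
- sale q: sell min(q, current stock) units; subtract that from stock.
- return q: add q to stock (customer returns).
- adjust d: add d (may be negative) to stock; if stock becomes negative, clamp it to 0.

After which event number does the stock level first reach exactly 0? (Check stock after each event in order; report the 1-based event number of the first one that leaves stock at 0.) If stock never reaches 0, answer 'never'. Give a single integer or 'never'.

Processing events:
Start: stock = 11
  Event 1 (restock 21): 11 + 21 = 32
  Event 2 (restock 8): 32 + 8 = 40
  Event 3 (return 5): 40 + 5 = 45
  Event 4 (sale 24): sell min(24,45)=24. stock: 45 - 24 = 21. total_sold = 24
  Event 5 (sale 24): sell min(24,21)=21. stock: 21 - 21 = 0. total_sold = 45
  Event 6 (adjust +0): 0 + 0 = 0
  Event 7 (adjust -2): 0 + -2 = 0 (clamped to 0)
  Event 8 (sale 24): sell min(24,0)=0. stock: 0 - 0 = 0. total_sold = 45
  Event 9 (sale 3): sell min(3,0)=0. stock: 0 - 0 = 0. total_sold = 45
Final: stock = 0, total_sold = 45

First zero at event 5.

Answer: 5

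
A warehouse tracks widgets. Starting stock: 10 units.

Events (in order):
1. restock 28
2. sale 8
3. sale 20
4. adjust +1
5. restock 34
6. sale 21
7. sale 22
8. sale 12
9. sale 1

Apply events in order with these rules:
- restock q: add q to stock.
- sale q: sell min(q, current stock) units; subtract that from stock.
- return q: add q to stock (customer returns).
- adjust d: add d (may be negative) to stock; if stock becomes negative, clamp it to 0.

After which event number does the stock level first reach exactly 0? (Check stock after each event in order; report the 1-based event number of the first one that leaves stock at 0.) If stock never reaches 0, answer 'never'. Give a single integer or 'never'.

Processing events:
Start: stock = 10
  Event 1 (restock 28): 10 + 28 = 38
  Event 2 (sale 8): sell min(8,38)=8. stock: 38 - 8 = 30. total_sold = 8
  Event 3 (sale 20): sell min(20,30)=20. stock: 30 - 20 = 10. total_sold = 28
  Event 4 (adjust +1): 10 + 1 = 11
  Event 5 (restock 34): 11 + 34 = 45
  Event 6 (sale 21): sell min(21,45)=21. stock: 45 - 21 = 24. total_sold = 49
  Event 7 (sale 22): sell min(22,24)=22. stock: 24 - 22 = 2. total_sold = 71
  Event 8 (sale 12): sell min(12,2)=2. stock: 2 - 2 = 0. total_sold = 73
  Event 9 (sale 1): sell min(1,0)=0. stock: 0 - 0 = 0. total_sold = 73
Final: stock = 0, total_sold = 73

First zero at event 8.

Answer: 8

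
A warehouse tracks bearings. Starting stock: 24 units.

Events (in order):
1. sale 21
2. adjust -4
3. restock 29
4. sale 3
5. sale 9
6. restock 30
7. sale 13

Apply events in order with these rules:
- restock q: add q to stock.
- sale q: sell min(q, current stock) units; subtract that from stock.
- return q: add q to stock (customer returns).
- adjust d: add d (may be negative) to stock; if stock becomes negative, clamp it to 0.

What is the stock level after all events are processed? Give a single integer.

Processing events:
Start: stock = 24
  Event 1 (sale 21): sell min(21,24)=21. stock: 24 - 21 = 3. total_sold = 21
  Event 2 (adjust -4): 3 + -4 = 0 (clamped to 0)
  Event 3 (restock 29): 0 + 29 = 29
  Event 4 (sale 3): sell min(3,29)=3. stock: 29 - 3 = 26. total_sold = 24
  Event 5 (sale 9): sell min(9,26)=9. stock: 26 - 9 = 17. total_sold = 33
  Event 6 (restock 30): 17 + 30 = 47
  Event 7 (sale 13): sell min(13,47)=13. stock: 47 - 13 = 34. total_sold = 46
Final: stock = 34, total_sold = 46

Answer: 34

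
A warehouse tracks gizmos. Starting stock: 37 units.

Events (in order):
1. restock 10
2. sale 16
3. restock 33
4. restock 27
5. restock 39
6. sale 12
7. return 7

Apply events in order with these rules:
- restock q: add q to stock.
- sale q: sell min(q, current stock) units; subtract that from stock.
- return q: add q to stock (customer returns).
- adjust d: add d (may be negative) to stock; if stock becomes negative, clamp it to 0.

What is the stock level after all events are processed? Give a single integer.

Processing events:
Start: stock = 37
  Event 1 (restock 10): 37 + 10 = 47
  Event 2 (sale 16): sell min(16,47)=16. stock: 47 - 16 = 31. total_sold = 16
  Event 3 (restock 33): 31 + 33 = 64
  Event 4 (restock 27): 64 + 27 = 91
  Event 5 (restock 39): 91 + 39 = 130
  Event 6 (sale 12): sell min(12,130)=12. stock: 130 - 12 = 118. total_sold = 28
  Event 7 (return 7): 118 + 7 = 125
Final: stock = 125, total_sold = 28

Answer: 125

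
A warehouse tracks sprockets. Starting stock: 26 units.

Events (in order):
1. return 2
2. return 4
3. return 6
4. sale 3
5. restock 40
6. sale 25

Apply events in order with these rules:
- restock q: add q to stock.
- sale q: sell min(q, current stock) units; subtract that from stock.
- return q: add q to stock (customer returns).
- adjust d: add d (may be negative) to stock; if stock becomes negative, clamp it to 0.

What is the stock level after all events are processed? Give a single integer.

Processing events:
Start: stock = 26
  Event 1 (return 2): 26 + 2 = 28
  Event 2 (return 4): 28 + 4 = 32
  Event 3 (return 6): 32 + 6 = 38
  Event 4 (sale 3): sell min(3,38)=3. stock: 38 - 3 = 35. total_sold = 3
  Event 5 (restock 40): 35 + 40 = 75
  Event 6 (sale 25): sell min(25,75)=25. stock: 75 - 25 = 50. total_sold = 28
Final: stock = 50, total_sold = 28

Answer: 50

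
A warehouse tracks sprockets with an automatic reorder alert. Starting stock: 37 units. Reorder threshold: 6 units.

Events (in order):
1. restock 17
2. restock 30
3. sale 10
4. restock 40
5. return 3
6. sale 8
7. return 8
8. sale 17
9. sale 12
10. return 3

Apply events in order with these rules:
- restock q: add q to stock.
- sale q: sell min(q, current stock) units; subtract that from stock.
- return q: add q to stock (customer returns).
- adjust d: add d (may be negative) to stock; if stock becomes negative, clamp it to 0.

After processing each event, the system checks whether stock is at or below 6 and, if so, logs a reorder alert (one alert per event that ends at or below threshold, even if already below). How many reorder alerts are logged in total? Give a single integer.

Processing events:
Start: stock = 37
  Event 1 (restock 17): 37 + 17 = 54
  Event 2 (restock 30): 54 + 30 = 84
  Event 3 (sale 10): sell min(10,84)=10. stock: 84 - 10 = 74. total_sold = 10
  Event 4 (restock 40): 74 + 40 = 114
  Event 5 (return 3): 114 + 3 = 117
  Event 6 (sale 8): sell min(8,117)=8. stock: 117 - 8 = 109. total_sold = 18
  Event 7 (return 8): 109 + 8 = 117
  Event 8 (sale 17): sell min(17,117)=17. stock: 117 - 17 = 100. total_sold = 35
  Event 9 (sale 12): sell min(12,100)=12. stock: 100 - 12 = 88. total_sold = 47
  Event 10 (return 3): 88 + 3 = 91
Final: stock = 91, total_sold = 47

Checking against threshold 6:
  After event 1: stock=54 > 6
  After event 2: stock=84 > 6
  After event 3: stock=74 > 6
  After event 4: stock=114 > 6
  After event 5: stock=117 > 6
  After event 6: stock=109 > 6
  After event 7: stock=117 > 6
  After event 8: stock=100 > 6
  After event 9: stock=88 > 6
  After event 10: stock=91 > 6
Alert events: []. Count = 0

Answer: 0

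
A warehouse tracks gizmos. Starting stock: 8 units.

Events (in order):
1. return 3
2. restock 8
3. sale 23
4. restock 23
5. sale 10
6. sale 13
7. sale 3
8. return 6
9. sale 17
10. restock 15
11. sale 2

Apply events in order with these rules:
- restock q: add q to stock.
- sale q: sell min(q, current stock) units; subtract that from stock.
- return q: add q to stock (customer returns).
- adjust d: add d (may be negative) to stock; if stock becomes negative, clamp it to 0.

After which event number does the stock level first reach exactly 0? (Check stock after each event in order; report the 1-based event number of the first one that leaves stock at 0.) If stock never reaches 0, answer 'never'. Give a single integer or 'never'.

Answer: 3

Derivation:
Processing events:
Start: stock = 8
  Event 1 (return 3): 8 + 3 = 11
  Event 2 (restock 8): 11 + 8 = 19
  Event 3 (sale 23): sell min(23,19)=19. stock: 19 - 19 = 0. total_sold = 19
  Event 4 (restock 23): 0 + 23 = 23
  Event 5 (sale 10): sell min(10,23)=10. stock: 23 - 10 = 13. total_sold = 29
  Event 6 (sale 13): sell min(13,13)=13. stock: 13 - 13 = 0. total_sold = 42
  Event 7 (sale 3): sell min(3,0)=0. stock: 0 - 0 = 0. total_sold = 42
  Event 8 (return 6): 0 + 6 = 6
  Event 9 (sale 17): sell min(17,6)=6. stock: 6 - 6 = 0. total_sold = 48
  Event 10 (restock 15): 0 + 15 = 15
  Event 11 (sale 2): sell min(2,15)=2. stock: 15 - 2 = 13. total_sold = 50
Final: stock = 13, total_sold = 50

First zero at event 3.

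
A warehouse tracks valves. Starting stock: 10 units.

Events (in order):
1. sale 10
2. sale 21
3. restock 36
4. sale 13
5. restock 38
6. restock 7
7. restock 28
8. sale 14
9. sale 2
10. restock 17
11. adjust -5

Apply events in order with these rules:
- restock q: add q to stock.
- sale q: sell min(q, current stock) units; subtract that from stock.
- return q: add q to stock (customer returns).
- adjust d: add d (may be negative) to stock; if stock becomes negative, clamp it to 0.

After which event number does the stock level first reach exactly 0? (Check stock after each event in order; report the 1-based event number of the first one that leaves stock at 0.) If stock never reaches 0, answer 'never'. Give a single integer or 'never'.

Processing events:
Start: stock = 10
  Event 1 (sale 10): sell min(10,10)=10. stock: 10 - 10 = 0. total_sold = 10
  Event 2 (sale 21): sell min(21,0)=0. stock: 0 - 0 = 0. total_sold = 10
  Event 3 (restock 36): 0 + 36 = 36
  Event 4 (sale 13): sell min(13,36)=13. stock: 36 - 13 = 23. total_sold = 23
  Event 5 (restock 38): 23 + 38 = 61
  Event 6 (restock 7): 61 + 7 = 68
  Event 7 (restock 28): 68 + 28 = 96
  Event 8 (sale 14): sell min(14,96)=14. stock: 96 - 14 = 82. total_sold = 37
  Event 9 (sale 2): sell min(2,82)=2. stock: 82 - 2 = 80. total_sold = 39
  Event 10 (restock 17): 80 + 17 = 97
  Event 11 (adjust -5): 97 + -5 = 92
Final: stock = 92, total_sold = 39

First zero at event 1.

Answer: 1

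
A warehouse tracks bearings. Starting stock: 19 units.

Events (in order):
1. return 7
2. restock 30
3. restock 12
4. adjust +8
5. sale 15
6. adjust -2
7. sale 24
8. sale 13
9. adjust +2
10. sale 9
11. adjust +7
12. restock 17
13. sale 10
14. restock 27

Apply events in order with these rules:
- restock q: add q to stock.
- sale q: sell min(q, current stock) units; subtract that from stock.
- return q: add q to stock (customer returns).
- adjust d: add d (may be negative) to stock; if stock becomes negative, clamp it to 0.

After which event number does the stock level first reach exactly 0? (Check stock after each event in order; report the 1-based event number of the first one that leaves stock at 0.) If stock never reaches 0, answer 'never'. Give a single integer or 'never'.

Answer: never

Derivation:
Processing events:
Start: stock = 19
  Event 1 (return 7): 19 + 7 = 26
  Event 2 (restock 30): 26 + 30 = 56
  Event 3 (restock 12): 56 + 12 = 68
  Event 4 (adjust +8): 68 + 8 = 76
  Event 5 (sale 15): sell min(15,76)=15. stock: 76 - 15 = 61. total_sold = 15
  Event 6 (adjust -2): 61 + -2 = 59
  Event 7 (sale 24): sell min(24,59)=24. stock: 59 - 24 = 35. total_sold = 39
  Event 8 (sale 13): sell min(13,35)=13. stock: 35 - 13 = 22. total_sold = 52
  Event 9 (adjust +2): 22 + 2 = 24
  Event 10 (sale 9): sell min(9,24)=9. stock: 24 - 9 = 15. total_sold = 61
  Event 11 (adjust +7): 15 + 7 = 22
  Event 12 (restock 17): 22 + 17 = 39
  Event 13 (sale 10): sell min(10,39)=10. stock: 39 - 10 = 29. total_sold = 71
  Event 14 (restock 27): 29 + 27 = 56
Final: stock = 56, total_sold = 71

Stock never reaches 0.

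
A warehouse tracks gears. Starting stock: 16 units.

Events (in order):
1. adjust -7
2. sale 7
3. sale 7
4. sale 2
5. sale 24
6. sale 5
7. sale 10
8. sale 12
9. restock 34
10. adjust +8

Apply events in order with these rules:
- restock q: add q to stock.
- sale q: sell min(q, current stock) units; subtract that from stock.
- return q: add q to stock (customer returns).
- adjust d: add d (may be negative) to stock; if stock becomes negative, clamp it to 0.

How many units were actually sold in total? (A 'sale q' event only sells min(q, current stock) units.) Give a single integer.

Processing events:
Start: stock = 16
  Event 1 (adjust -7): 16 + -7 = 9
  Event 2 (sale 7): sell min(7,9)=7. stock: 9 - 7 = 2. total_sold = 7
  Event 3 (sale 7): sell min(7,2)=2. stock: 2 - 2 = 0. total_sold = 9
  Event 4 (sale 2): sell min(2,0)=0. stock: 0 - 0 = 0. total_sold = 9
  Event 5 (sale 24): sell min(24,0)=0. stock: 0 - 0 = 0. total_sold = 9
  Event 6 (sale 5): sell min(5,0)=0. stock: 0 - 0 = 0. total_sold = 9
  Event 7 (sale 10): sell min(10,0)=0. stock: 0 - 0 = 0. total_sold = 9
  Event 8 (sale 12): sell min(12,0)=0. stock: 0 - 0 = 0. total_sold = 9
  Event 9 (restock 34): 0 + 34 = 34
  Event 10 (adjust +8): 34 + 8 = 42
Final: stock = 42, total_sold = 9

Answer: 9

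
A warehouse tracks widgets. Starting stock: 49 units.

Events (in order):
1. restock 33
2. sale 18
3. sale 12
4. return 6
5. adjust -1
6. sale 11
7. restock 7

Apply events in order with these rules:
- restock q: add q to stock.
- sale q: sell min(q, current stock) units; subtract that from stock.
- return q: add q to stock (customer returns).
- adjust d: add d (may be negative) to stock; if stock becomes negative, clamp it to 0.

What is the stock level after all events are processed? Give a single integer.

Answer: 53

Derivation:
Processing events:
Start: stock = 49
  Event 1 (restock 33): 49 + 33 = 82
  Event 2 (sale 18): sell min(18,82)=18. stock: 82 - 18 = 64. total_sold = 18
  Event 3 (sale 12): sell min(12,64)=12. stock: 64 - 12 = 52. total_sold = 30
  Event 4 (return 6): 52 + 6 = 58
  Event 5 (adjust -1): 58 + -1 = 57
  Event 6 (sale 11): sell min(11,57)=11. stock: 57 - 11 = 46. total_sold = 41
  Event 7 (restock 7): 46 + 7 = 53
Final: stock = 53, total_sold = 41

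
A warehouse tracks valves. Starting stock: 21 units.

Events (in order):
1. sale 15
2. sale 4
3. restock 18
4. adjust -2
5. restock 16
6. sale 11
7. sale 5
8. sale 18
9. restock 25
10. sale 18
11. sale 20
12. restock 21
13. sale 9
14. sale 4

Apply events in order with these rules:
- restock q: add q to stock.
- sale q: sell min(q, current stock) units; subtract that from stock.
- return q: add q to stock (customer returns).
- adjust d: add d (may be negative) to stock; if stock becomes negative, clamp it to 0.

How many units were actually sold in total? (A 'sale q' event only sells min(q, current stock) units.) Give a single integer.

Processing events:
Start: stock = 21
  Event 1 (sale 15): sell min(15,21)=15. stock: 21 - 15 = 6. total_sold = 15
  Event 2 (sale 4): sell min(4,6)=4. stock: 6 - 4 = 2. total_sold = 19
  Event 3 (restock 18): 2 + 18 = 20
  Event 4 (adjust -2): 20 + -2 = 18
  Event 5 (restock 16): 18 + 16 = 34
  Event 6 (sale 11): sell min(11,34)=11. stock: 34 - 11 = 23. total_sold = 30
  Event 7 (sale 5): sell min(5,23)=5. stock: 23 - 5 = 18. total_sold = 35
  Event 8 (sale 18): sell min(18,18)=18. stock: 18 - 18 = 0. total_sold = 53
  Event 9 (restock 25): 0 + 25 = 25
  Event 10 (sale 18): sell min(18,25)=18. stock: 25 - 18 = 7. total_sold = 71
  Event 11 (sale 20): sell min(20,7)=7. stock: 7 - 7 = 0. total_sold = 78
  Event 12 (restock 21): 0 + 21 = 21
  Event 13 (sale 9): sell min(9,21)=9. stock: 21 - 9 = 12. total_sold = 87
  Event 14 (sale 4): sell min(4,12)=4. stock: 12 - 4 = 8. total_sold = 91
Final: stock = 8, total_sold = 91

Answer: 91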